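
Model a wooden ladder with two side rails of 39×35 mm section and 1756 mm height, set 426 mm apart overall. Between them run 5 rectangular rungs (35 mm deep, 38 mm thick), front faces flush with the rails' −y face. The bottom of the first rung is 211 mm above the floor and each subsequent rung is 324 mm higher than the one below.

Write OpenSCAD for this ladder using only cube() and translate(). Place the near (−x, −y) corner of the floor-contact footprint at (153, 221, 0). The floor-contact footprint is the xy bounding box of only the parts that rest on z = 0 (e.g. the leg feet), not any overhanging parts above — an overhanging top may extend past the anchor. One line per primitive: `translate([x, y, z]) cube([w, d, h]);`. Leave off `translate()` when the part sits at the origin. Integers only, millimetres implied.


// rung span = 426 - 2*39 = 348
// rung[k] z = 211 + k*324
translate([153, 221, 0]) cube([39, 35, 1756]);
translate([540, 221, 0]) cube([39, 35, 1756]);
translate([192, 221, 211]) cube([348, 35, 38]);
translate([192, 221, 535]) cube([348, 35, 38]);
translate([192, 221, 859]) cube([348, 35, 38]);
translate([192, 221, 1183]) cube([348, 35, 38]);
translate([192, 221, 1507]) cube([348, 35, 38]);


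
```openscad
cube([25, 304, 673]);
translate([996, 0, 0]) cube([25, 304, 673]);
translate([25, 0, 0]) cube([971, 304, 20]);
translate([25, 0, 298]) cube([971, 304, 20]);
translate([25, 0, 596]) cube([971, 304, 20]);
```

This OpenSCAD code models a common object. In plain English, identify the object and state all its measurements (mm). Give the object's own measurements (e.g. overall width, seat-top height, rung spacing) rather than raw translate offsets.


An open bookshelf. Two side panels, each 25 mm thick, 304 mm deep and 673 mm tall, stand 1021 mm apart (outside-to-outside). Between them sit 3 shelves, each 20 mm thick and 304 mm deep, spanning the full gap between the sides. The bottom shelf rests on the floor (its underside at z = 0) and the clear gap between one shelf's top and the next shelf's underside is 278 mm.


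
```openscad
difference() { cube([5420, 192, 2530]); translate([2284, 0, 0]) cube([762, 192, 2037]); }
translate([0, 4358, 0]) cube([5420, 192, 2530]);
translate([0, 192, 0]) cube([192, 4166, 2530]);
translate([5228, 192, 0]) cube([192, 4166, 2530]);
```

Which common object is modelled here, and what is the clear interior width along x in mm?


A single room. The interior width is 5036 mm.

Four walls enclosing a rectangle with a door in the front wall — a room. Outside width 5420 minus two 192 mm walls gives 5036 mm.


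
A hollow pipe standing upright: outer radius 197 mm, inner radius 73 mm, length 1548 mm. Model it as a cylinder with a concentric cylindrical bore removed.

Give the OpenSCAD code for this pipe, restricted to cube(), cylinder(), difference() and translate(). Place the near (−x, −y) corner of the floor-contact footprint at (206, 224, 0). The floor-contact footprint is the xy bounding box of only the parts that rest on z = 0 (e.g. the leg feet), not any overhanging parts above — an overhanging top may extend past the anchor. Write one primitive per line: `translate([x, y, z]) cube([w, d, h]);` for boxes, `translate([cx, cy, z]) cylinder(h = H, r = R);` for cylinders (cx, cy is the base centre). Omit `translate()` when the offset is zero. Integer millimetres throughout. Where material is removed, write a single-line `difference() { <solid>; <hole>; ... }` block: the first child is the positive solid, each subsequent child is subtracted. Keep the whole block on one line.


difference() { translate([403, 421, 0]) cylinder(h = 1548, r = 197); translate([403, 421, 0]) cylinder(h = 1548, r = 73); }


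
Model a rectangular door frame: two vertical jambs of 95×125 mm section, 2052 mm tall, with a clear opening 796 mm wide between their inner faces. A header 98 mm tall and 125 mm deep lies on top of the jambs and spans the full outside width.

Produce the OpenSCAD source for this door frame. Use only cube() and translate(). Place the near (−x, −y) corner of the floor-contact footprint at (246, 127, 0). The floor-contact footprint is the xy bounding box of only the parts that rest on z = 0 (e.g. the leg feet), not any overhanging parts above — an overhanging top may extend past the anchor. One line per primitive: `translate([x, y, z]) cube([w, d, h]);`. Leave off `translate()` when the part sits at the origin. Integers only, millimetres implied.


translate([246, 127, 0]) cube([95, 125, 2052]);
translate([1137, 127, 0]) cube([95, 125, 2052]);
translate([246, 127, 2052]) cube([986, 125, 98]);


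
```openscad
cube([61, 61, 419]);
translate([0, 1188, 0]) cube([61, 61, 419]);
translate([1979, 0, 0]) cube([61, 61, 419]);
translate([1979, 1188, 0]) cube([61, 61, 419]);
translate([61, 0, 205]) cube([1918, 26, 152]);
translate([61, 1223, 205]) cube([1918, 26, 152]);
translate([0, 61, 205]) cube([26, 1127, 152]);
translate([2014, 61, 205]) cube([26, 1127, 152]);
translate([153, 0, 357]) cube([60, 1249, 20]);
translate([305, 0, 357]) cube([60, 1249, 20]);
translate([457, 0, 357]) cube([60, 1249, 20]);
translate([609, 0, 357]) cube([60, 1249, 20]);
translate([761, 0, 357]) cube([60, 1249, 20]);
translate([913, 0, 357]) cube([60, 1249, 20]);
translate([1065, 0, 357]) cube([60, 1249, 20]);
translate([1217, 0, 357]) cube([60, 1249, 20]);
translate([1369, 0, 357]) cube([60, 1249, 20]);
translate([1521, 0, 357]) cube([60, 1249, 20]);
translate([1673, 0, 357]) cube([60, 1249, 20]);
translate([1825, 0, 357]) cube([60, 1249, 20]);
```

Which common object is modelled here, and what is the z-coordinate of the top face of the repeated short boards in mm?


A bed frame. The slat-top height is 377 mm.

Four posts, four rails, and a row of slats — a bed frame. Slats sit on the rails at z = 205 + 152 = 357; with slat thickness 20, the top is 377 mm.


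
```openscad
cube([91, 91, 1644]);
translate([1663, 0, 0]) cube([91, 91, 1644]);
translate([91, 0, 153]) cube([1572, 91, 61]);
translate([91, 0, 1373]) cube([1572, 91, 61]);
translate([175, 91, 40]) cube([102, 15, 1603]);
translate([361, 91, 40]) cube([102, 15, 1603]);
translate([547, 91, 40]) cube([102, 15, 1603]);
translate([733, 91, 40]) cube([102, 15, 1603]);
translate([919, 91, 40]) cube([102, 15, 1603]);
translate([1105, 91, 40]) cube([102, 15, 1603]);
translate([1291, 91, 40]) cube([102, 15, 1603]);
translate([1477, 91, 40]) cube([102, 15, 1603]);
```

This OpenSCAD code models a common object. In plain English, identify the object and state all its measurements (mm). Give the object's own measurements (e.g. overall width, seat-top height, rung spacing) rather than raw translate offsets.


A fence section. Two 91×91 mm posts, 1644 mm tall, stand on the floor with a clear span of 1572 mm between their inner faces. Two horizontal rails of 91×61 mm section span the gap between the posts with their undersides at z = 153 mm and z = 1373 mm, flush with the posts' −y face. 8 pickets, each 102 mm wide, 15 mm thick and 1603 mm tall, are fixed to the +y face of the rails with their bottoms at z = 40 mm, spaced across the span with a 84 mm gap after the −x post and between neighbouring pickets and before the +x post.


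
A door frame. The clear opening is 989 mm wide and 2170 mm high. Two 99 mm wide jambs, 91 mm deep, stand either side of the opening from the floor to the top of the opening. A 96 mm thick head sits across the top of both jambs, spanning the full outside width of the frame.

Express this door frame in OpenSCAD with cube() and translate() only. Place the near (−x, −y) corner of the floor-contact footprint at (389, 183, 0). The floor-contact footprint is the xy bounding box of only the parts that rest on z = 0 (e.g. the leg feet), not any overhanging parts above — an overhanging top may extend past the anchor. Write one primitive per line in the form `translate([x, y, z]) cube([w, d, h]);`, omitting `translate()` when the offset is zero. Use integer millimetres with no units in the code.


translate([389, 183, 0]) cube([99, 91, 2170]);
translate([1477, 183, 0]) cube([99, 91, 2170]);
translate([389, 183, 2170]) cube([1187, 91, 96]);


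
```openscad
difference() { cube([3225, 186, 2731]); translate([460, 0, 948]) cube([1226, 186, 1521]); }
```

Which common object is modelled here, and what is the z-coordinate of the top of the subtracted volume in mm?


A wall with a window opening. The window head height is 2469 mm.

A wall with a rectangular opening subtracted — a window. Sill at z = 948, opening 1521 mm tall, so the head is at 948 + 1521 = 2469 mm.


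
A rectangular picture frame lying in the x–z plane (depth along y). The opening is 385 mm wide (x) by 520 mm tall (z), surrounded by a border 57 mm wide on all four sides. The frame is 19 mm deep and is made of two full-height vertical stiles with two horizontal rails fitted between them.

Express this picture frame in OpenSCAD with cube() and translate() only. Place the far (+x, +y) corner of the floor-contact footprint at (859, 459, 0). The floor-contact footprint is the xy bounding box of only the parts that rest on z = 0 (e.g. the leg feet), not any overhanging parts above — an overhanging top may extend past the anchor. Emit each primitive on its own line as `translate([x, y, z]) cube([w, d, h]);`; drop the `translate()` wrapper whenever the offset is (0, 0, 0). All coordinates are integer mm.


translate([360, 440, 0]) cube([57, 19, 634]);
translate([802, 440, 0]) cube([57, 19, 634]);
translate([417, 440, 0]) cube([385, 19, 57]);
translate([417, 440, 577]) cube([385, 19, 57]);


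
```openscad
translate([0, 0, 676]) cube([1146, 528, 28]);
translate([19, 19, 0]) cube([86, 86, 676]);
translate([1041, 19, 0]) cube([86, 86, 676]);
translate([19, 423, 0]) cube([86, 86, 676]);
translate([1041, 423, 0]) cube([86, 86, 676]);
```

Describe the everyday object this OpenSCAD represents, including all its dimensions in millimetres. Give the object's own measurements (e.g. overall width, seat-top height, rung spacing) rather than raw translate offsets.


A table: top 1146 mm (x) × 528 mm (y), 28 mm thick, upper face at z = 704 mm, on four 86×86 mm square legs, each inset 19 mm from the nearest pair of top edges from z = 0 to the bottom of the top.


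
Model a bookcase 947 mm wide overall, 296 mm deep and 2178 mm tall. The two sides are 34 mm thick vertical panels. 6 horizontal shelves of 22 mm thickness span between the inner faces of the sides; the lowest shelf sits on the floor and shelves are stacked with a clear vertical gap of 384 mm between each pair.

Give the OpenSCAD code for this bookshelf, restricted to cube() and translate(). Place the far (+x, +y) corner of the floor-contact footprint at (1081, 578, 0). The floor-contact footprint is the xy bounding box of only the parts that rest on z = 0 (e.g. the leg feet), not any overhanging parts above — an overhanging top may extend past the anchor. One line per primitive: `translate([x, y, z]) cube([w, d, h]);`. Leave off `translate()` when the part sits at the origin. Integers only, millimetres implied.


translate([134, 282, 0]) cube([34, 296, 2178]);
translate([1047, 282, 0]) cube([34, 296, 2178]);
translate([168, 282, 0]) cube([879, 296, 22]);
translate([168, 282, 406]) cube([879, 296, 22]);
translate([168, 282, 812]) cube([879, 296, 22]);
translate([168, 282, 1218]) cube([879, 296, 22]);
translate([168, 282, 1624]) cube([879, 296, 22]);
translate([168, 282, 2030]) cube([879, 296, 22]);


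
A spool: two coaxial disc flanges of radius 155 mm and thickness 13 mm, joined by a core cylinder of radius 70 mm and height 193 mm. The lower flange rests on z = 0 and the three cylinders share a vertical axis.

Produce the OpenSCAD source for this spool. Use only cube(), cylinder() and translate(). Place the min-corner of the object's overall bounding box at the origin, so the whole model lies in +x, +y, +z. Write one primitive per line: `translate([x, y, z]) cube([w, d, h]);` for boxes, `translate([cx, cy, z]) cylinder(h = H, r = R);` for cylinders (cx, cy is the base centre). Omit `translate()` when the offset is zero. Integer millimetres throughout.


translate([155, 155, 0]) cylinder(h = 13, r = 155);
translate([155, 155, 13]) cylinder(h = 193, r = 70);
translate([155, 155, 206]) cylinder(h = 13, r = 155);


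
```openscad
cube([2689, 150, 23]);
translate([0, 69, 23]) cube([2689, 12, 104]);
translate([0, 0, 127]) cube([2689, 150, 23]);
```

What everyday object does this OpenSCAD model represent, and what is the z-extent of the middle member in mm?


An I-beam. The web height is 104 mm.

Two wide flanges with a thin centred web — an I-beam. Overall 150 mm minus two 23 mm flanges gives a web of 150 − 2·23 = 104 mm.


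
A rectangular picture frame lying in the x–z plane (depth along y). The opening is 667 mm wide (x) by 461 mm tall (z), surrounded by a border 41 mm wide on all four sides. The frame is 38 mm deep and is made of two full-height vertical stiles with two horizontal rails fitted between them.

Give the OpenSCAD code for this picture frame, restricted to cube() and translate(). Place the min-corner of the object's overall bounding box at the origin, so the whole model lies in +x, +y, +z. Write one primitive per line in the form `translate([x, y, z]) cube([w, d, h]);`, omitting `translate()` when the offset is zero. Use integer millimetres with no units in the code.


cube([41, 38, 543]);
translate([708, 0, 0]) cube([41, 38, 543]);
translate([41, 0, 0]) cube([667, 38, 41]);
translate([41, 0, 502]) cube([667, 38, 41]);


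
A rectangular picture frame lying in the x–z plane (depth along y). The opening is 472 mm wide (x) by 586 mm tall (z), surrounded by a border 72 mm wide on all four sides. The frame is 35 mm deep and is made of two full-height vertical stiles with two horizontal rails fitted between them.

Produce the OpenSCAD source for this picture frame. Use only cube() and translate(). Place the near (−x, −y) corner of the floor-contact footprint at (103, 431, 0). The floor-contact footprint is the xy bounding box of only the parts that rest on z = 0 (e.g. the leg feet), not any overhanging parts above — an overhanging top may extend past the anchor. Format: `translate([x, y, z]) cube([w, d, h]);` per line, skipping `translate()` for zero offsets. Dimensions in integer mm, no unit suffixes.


translate([103, 431, 0]) cube([72, 35, 730]);
translate([647, 431, 0]) cube([72, 35, 730]);
translate([175, 431, 0]) cube([472, 35, 72]);
translate([175, 431, 658]) cube([472, 35, 72]);


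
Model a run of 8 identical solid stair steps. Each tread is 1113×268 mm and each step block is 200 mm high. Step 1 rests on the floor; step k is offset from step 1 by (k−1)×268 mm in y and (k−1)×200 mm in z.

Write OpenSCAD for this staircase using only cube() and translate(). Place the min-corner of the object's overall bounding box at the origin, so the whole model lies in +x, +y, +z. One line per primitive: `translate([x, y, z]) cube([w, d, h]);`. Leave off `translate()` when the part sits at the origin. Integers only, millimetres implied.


cube([1113, 268, 200]);
translate([0, 268, 200]) cube([1113, 268, 200]);
translate([0, 536, 400]) cube([1113, 268, 200]);
translate([0, 804, 600]) cube([1113, 268, 200]);
translate([0, 1072, 800]) cube([1113, 268, 200]);
translate([0, 1340, 1000]) cube([1113, 268, 200]);
translate([0, 1608, 1200]) cube([1113, 268, 200]);
translate([0, 1876, 1400]) cube([1113, 268, 200]);


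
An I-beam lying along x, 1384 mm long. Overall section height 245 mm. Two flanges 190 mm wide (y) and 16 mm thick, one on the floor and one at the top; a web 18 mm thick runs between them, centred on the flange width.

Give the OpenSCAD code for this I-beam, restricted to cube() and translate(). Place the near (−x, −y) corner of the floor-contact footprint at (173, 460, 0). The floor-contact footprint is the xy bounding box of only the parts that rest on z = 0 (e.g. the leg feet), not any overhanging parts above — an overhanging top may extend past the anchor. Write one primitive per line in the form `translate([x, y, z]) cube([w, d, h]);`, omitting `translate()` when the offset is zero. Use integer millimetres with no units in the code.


translate([173, 460, 0]) cube([1384, 190, 16]);
translate([173, 546, 16]) cube([1384, 18, 213]);
translate([173, 460, 229]) cube([1384, 190, 16]);


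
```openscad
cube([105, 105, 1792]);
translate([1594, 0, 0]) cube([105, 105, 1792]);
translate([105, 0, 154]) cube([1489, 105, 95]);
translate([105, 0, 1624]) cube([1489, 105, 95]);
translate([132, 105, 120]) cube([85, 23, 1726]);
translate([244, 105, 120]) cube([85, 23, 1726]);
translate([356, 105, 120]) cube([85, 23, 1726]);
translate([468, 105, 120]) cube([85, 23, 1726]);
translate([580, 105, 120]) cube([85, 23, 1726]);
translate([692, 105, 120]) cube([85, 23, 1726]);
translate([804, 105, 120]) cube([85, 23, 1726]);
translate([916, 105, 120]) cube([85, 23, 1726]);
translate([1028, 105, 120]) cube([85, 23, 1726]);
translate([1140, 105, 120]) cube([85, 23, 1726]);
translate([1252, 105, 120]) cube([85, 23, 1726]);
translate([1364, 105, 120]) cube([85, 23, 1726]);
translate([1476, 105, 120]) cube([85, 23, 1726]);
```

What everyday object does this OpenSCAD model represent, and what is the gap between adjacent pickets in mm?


A fence section. The picket gap is 27 mm.

Two posts, two rails, 13 pickets — a fence section. Span 1489 mm holds 13 pickets of 85 mm with 14 equal gaps: ⌊(1489 − 13·85) / 14⌋ = 27 mm.


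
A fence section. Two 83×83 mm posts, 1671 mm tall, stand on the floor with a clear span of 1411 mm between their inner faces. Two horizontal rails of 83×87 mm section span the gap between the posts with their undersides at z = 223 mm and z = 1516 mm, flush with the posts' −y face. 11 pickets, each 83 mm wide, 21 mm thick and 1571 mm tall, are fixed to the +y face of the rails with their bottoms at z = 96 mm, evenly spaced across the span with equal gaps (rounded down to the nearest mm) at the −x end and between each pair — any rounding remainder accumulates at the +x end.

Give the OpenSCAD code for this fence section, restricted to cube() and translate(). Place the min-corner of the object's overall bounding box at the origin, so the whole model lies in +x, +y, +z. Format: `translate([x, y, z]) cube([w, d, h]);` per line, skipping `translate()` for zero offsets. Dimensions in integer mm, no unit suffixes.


cube([83, 83, 1671]);
translate([1494, 0, 0]) cube([83, 83, 1671]);
translate([83, 0, 223]) cube([1411, 83, 87]);
translate([83, 0, 1516]) cube([1411, 83, 87]);
translate([124, 83, 96]) cube([83, 21, 1571]);
translate([248, 83, 96]) cube([83, 21, 1571]);
translate([372, 83, 96]) cube([83, 21, 1571]);
translate([496, 83, 96]) cube([83, 21, 1571]);
translate([620, 83, 96]) cube([83, 21, 1571]);
translate([744, 83, 96]) cube([83, 21, 1571]);
translate([868, 83, 96]) cube([83, 21, 1571]);
translate([992, 83, 96]) cube([83, 21, 1571]);
translate([1116, 83, 96]) cube([83, 21, 1571]);
translate([1240, 83, 96]) cube([83, 21, 1571]);
translate([1364, 83, 96]) cube([83, 21, 1571]);


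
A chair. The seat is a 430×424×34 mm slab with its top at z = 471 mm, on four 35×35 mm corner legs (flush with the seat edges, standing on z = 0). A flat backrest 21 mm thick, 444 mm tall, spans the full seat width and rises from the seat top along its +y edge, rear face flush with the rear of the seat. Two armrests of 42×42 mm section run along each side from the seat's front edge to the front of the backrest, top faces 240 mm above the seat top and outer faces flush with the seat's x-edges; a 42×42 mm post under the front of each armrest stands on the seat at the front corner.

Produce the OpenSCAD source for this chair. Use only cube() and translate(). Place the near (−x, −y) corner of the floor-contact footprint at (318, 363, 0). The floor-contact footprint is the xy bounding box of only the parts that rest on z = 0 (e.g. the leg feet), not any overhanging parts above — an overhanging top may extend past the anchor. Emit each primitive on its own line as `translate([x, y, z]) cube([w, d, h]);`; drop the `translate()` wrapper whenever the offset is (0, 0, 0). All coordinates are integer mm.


translate([318, 363, 437]) cube([430, 424, 34]);
translate([318, 363, 0]) cube([35, 35, 437]);
translate([713, 363, 0]) cube([35, 35, 437]);
translate([318, 752, 0]) cube([35, 35, 437]);
translate([713, 752, 0]) cube([35, 35, 437]);
translate([318, 766, 471]) cube([430, 21, 444]);
translate([318, 363, 669]) cube([42, 403, 42]);
translate([706, 363, 669]) cube([42, 403, 42]);
translate([318, 363, 471]) cube([42, 42, 198]);
translate([706, 363, 471]) cube([42, 42, 198]);


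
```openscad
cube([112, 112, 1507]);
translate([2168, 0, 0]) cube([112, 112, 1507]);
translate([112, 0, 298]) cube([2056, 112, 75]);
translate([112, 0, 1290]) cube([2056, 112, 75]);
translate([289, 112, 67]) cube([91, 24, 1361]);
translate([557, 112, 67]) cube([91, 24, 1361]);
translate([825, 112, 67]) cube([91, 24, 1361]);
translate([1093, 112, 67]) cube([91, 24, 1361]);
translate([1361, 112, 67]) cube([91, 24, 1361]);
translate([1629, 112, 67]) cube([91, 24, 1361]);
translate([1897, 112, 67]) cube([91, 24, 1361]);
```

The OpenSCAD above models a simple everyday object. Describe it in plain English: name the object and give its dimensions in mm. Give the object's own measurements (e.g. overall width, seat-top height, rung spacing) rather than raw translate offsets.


A fence section. Two 112×112 mm posts, 1507 mm tall, stand on the floor with a clear span of 2056 mm between their inner faces. Two horizontal rails of 112×75 mm section span the gap between the posts with their undersides at z = 298 mm and z = 1290 mm, flush with the posts' −y face. 7 pickets, each 91 mm wide, 24 mm thick and 1361 mm tall, are fixed to the +y face of the rails with their bottoms at z = 67 mm, spaced across the span with a 177 mm gap after the −x post and between neighbouring pickets, with 180 mm left before the +x post.


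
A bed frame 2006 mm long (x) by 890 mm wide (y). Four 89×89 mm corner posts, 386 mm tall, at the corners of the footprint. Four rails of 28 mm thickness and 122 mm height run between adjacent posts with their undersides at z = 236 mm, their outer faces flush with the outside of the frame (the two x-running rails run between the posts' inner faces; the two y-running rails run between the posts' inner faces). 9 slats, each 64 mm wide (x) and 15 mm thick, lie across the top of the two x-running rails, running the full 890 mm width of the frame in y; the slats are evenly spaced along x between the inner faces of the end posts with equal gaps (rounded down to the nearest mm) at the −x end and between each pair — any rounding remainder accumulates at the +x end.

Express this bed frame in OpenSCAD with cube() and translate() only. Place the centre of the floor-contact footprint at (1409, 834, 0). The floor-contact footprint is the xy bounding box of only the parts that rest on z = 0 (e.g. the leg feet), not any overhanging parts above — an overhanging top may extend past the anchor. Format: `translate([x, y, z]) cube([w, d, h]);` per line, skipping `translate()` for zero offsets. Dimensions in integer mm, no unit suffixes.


// slat z = rail_z + rail_h = 236 + 122 = 358
// slat gap = ⌊(1828 − 9·64) / 10⌋ = 125
translate([406, 389, 0]) cube([89, 89, 386]);
translate([406, 1190, 0]) cube([89, 89, 386]);
translate([2323, 389, 0]) cube([89, 89, 386]);
translate([2323, 1190, 0]) cube([89, 89, 386]);
translate([495, 389, 236]) cube([1828, 28, 122]);
translate([495, 1251, 236]) cube([1828, 28, 122]);
translate([406, 478, 236]) cube([28, 712, 122]);
translate([2384, 478, 236]) cube([28, 712, 122]);
translate([620, 389, 358]) cube([64, 890, 15]);
translate([809, 389, 358]) cube([64, 890, 15]);
translate([998, 389, 358]) cube([64, 890, 15]);
translate([1187, 389, 358]) cube([64, 890, 15]);
translate([1376, 389, 358]) cube([64, 890, 15]);
translate([1565, 389, 358]) cube([64, 890, 15]);
translate([1754, 389, 358]) cube([64, 890, 15]);
translate([1943, 389, 358]) cube([64, 890, 15]);
translate([2132, 389, 358]) cube([64, 890, 15]);


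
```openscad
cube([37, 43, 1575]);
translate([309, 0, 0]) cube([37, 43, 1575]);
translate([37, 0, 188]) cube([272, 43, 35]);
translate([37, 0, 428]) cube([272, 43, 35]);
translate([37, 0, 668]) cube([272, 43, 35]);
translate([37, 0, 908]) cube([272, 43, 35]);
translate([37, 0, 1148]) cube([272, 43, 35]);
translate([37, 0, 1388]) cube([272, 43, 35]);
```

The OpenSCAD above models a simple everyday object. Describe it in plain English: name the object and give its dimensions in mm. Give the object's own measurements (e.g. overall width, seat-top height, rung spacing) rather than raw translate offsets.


A straight ladder. Two 37×43 mm vertical rails, 1575 mm tall, stand 346 mm apart (outside-to-outside) with their front faces coplanar on the −y side. 6 rungs, each 43 mm deep and 35 mm tall, span between the inner faces of the rails, front faces flush with the rails. The lowest rung's underside is at z = 188 mm and rungs are spaced 240 mm apart (underside to underside).


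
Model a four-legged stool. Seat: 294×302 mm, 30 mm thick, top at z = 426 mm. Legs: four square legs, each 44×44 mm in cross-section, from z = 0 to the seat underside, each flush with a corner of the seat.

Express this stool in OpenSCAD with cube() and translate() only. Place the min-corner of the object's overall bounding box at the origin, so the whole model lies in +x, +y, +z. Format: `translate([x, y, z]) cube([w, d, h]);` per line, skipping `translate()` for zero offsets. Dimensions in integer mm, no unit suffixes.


// leg_h = 426 - 30 = 396
translate([0, 0, 396]) cube([294, 302, 30]);
cube([44, 44, 396]);
translate([250, 0, 0]) cube([44, 44, 396]);
translate([0, 258, 0]) cube([44, 44, 396]);
translate([250, 258, 0]) cube([44, 44, 396]);


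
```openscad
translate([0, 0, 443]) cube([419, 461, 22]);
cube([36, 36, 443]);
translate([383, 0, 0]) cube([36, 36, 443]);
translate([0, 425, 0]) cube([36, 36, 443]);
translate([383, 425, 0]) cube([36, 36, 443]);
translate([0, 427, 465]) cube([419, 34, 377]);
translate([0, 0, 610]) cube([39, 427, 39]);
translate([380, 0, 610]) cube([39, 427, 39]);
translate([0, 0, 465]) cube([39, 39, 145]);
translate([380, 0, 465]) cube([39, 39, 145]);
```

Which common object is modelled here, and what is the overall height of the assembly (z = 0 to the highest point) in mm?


A chair. The overall height is 842 mm.

A slab on four corner posts with a tall panel at the back — a chair. The seat slab sits at z = 443 with thickness 22, and the 377 mm backrest starts at the seat top, so the overall height is 443 + 22 + 377 = 842 mm.


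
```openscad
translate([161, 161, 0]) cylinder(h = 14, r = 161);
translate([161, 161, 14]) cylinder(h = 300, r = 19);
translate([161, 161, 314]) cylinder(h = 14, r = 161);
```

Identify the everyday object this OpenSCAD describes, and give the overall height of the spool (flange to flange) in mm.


A spool. The overall height is 328 mm.

Three coaxial cylinders, large–small–large — a spool. Two 14 mm flanges and a 300 mm core give 14 + 300 + 14 = 328 mm.


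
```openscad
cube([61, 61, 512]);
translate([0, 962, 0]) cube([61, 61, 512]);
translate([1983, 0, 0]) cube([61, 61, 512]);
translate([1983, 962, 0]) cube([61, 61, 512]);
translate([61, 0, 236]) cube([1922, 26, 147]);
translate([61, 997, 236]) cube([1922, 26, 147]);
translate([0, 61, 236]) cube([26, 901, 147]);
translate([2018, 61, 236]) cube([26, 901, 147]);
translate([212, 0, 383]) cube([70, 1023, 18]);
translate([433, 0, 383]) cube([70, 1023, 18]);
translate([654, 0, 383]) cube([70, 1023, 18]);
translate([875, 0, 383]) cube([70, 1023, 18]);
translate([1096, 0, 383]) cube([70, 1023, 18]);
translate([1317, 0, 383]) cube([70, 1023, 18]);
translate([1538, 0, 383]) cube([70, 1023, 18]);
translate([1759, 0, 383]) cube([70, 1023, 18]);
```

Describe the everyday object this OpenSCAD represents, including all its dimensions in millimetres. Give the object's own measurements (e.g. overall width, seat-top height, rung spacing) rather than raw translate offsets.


A bed frame 2044 mm long (x) by 1023 mm wide (y). Four 61×61 mm corner posts, 512 mm tall, at the corners of the footprint. Four rails of 26 mm thickness and 147 mm height run between adjacent posts with their undersides at z = 236 mm, their outer faces flush with the outside of the frame (the two x-running rails run between the posts' inner faces; the two y-running rails run between the posts' inner faces). 8 slats, each 70 mm wide (x) and 18 mm thick, lie across the top of the two x-running rails, running the full 1023 mm width of the frame in y; along x they sit between the end posts with a 151 mm gap after the −x posts and between neighbouring slats, leaving 154 mm before the +x posts.


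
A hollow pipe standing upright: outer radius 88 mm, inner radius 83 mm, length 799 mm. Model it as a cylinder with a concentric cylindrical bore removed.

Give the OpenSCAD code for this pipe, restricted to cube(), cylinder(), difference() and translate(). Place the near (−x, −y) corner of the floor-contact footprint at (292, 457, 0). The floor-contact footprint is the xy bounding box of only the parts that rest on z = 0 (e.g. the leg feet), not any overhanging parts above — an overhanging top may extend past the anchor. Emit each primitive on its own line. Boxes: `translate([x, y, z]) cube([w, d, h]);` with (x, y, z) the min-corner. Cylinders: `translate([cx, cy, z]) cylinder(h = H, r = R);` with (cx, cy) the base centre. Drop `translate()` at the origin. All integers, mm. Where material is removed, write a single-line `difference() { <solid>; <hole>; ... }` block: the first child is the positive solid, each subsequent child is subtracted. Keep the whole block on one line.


difference() { translate([380, 545, 0]) cylinder(h = 799, r = 88); translate([380, 545, 0]) cylinder(h = 799, r = 83); }


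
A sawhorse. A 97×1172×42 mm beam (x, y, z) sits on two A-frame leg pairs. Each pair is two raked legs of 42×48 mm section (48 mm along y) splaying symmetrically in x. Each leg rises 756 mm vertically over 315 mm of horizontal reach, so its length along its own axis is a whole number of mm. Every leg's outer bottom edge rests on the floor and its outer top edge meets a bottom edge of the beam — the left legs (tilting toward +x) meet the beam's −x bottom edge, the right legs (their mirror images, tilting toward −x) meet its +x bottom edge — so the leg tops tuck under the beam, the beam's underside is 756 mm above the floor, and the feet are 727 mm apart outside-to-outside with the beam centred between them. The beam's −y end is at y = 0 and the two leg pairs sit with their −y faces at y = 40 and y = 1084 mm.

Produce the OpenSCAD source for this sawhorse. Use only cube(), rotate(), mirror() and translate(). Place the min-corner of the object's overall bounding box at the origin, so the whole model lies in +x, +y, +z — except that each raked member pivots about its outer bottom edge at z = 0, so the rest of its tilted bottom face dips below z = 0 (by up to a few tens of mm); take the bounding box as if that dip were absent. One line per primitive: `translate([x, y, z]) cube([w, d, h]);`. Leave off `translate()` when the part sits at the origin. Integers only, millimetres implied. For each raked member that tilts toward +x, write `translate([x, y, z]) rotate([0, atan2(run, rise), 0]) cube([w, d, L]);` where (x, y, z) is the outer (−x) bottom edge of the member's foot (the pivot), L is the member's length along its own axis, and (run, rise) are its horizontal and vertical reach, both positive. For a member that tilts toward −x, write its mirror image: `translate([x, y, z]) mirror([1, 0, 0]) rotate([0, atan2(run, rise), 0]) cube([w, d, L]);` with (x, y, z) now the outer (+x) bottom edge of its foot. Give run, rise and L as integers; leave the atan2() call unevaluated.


// leg length = √(315² + 756²) = 819
// right-leg outer foot x = 2·315 + 97 = 727
// beam min-corner = (315, 0, 756)
translate([315, 0, 756]) cube([97, 1172, 42]);
translate([0, 40, 0]) rotate([0, atan2(315, 756), 0]) cube([42, 48, 819]);
translate([727, 40, 0]) mirror([1, 0, 0]) rotate([0, atan2(315, 756), 0]) cube([42, 48, 819]);
translate([0, 1084, 0]) rotate([0, atan2(315, 756), 0]) cube([42, 48, 819]);
translate([727, 1084, 0]) mirror([1, 0, 0]) rotate([0, atan2(315, 756), 0]) cube([42, 48, 819]);


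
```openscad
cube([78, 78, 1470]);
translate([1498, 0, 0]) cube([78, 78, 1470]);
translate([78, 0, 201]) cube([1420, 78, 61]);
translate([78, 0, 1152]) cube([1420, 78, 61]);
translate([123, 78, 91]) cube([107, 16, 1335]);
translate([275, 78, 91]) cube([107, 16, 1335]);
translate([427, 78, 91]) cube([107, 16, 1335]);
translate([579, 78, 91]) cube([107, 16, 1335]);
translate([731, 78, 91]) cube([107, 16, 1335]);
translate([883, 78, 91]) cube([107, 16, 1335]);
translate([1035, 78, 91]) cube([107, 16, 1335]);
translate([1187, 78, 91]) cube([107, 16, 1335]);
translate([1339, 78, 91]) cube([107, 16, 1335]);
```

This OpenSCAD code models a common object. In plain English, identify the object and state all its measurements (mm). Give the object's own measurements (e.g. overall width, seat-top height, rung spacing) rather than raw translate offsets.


A fence section. Two 78×78 mm posts, 1470 mm tall, stand on the floor with a clear span of 1420 mm between their inner faces. Two horizontal rails of 78×61 mm section span the gap between the posts with their undersides at z = 201 mm and z = 1152 mm, flush with the posts' −y face. 9 pickets, each 107 mm wide, 16 mm thick and 1335 mm tall, are fixed to the +y face of the rails with their bottoms at z = 91 mm, spaced across the span with a 45 mm gap after the −x post and between neighbouring pickets, with 52 mm left before the +x post.


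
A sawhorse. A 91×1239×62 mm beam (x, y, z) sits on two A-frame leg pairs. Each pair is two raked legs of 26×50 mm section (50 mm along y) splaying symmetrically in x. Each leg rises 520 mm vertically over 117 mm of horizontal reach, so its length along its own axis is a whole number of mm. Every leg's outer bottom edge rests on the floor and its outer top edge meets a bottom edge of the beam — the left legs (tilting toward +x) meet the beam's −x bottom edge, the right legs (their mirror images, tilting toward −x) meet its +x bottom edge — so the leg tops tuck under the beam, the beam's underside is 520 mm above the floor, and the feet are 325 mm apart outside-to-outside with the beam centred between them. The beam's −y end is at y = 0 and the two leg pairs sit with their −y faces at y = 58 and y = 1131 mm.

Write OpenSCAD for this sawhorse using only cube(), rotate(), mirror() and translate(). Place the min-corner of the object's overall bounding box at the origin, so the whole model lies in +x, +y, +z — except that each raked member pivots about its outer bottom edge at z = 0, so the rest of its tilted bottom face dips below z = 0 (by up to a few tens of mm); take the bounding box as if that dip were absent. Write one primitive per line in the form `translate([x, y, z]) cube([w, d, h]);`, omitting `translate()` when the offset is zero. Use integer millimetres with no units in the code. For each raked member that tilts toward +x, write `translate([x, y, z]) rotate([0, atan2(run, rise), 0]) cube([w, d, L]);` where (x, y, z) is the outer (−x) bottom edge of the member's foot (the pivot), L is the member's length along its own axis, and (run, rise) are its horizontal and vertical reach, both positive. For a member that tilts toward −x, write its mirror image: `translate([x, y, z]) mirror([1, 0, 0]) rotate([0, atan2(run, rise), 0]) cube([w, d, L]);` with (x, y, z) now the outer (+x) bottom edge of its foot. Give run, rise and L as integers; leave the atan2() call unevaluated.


translate([117, 0, 520]) cube([91, 1239, 62]);
translate([0, 58, 0]) rotate([0, atan2(117, 520), 0]) cube([26, 50, 533]);
translate([325, 58, 0]) mirror([1, 0, 0]) rotate([0, atan2(117, 520), 0]) cube([26, 50, 533]);
translate([0, 1131, 0]) rotate([0, atan2(117, 520), 0]) cube([26, 50, 533]);
translate([325, 1131, 0]) mirror([1, 0, 0]) rotate([0, atan2(117, 520), 0]) cube([26, 50, 533]);


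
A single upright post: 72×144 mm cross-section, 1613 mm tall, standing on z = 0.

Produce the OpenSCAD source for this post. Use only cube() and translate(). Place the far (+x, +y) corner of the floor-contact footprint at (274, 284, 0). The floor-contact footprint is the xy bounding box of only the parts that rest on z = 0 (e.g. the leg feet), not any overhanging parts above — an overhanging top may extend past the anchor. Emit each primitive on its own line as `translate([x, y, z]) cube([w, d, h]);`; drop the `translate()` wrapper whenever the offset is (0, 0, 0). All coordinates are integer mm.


translate([202, 140, 0]) cube([72, 144, 1613]);


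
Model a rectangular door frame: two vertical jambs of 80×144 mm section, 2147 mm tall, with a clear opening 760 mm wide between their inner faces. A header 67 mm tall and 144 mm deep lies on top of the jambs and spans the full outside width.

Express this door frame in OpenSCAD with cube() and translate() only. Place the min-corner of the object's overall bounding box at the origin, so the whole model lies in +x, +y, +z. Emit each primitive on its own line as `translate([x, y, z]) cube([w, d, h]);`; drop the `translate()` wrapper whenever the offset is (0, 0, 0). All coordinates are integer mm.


cube([80, 144, 2147]);
translate([840, 0, 0]) cube([80, 144, 2147]);
translate([0, 0, 2147]) cube([920, 144, 67]);


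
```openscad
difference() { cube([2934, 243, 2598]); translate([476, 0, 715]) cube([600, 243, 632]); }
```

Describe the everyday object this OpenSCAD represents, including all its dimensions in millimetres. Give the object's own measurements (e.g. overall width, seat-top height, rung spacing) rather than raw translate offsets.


A wall 2934 mm long (x), 243 mm thick (y), 2598 mm tall, with a rectangular window opening cut through it. The opening is 600 mm wide and 632 mm tall; its sill is at z = 715 mm and its near (−x) edge is 476 mm from the wall's −x end. The opening passes through the full wall thickness.


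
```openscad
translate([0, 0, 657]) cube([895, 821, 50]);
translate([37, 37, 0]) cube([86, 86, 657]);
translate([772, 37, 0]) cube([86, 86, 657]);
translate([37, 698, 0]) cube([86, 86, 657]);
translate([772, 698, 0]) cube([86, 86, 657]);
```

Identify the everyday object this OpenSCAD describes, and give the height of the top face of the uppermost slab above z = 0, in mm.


A table. The table height is 707 mm.

A 895×821×50 slab sits at z = 657 on four 86 mm square posts — a table. The top surface is at 657 + 50 = 707 mm.


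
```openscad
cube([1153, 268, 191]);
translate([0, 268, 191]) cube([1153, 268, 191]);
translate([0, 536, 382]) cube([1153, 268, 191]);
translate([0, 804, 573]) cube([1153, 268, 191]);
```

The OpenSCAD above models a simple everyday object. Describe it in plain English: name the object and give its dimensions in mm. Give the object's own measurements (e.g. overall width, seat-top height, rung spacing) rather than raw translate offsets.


A straight staircase of 4 solid steps. Each step is 1153 mm wide (x), 268 mm deep (y, the going) and 191 mm tall (the rise). The first step rests on the floor; each subsequent step sits one going further in +y and one rise higher in +z, directly behind and above the previous step with no overlap.


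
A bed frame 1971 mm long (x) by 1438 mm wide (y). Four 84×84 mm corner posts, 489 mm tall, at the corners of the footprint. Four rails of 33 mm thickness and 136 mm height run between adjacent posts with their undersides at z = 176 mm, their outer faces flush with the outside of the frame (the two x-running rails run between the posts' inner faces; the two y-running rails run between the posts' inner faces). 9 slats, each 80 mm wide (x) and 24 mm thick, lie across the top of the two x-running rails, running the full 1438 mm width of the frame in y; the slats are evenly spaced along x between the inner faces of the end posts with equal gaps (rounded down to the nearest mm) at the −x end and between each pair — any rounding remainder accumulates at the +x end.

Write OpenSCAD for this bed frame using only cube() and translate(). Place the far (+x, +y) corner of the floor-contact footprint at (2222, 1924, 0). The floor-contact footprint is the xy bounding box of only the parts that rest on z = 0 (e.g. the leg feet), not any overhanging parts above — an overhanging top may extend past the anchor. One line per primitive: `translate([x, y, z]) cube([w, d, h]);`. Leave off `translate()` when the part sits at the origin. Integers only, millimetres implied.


// slat z = rail_z + rail_h = 176 + 136 = 312
// slat gap = ⌊(1803 − 9·80) / 10⌋ = 108
translate([251, 486, 0]) cube([84, 84, 489]);
translate([251, 1840, 0]) cube([84, 84, 489]);
translate([2138, 486, 0]) cube([84, 84, 489]);
translate([2138, 1840, 0]) cube([84, 84, 489]);
translate([335, 486, 176]) cube([1803, 33, 136]);
translate([335, 1891, 176]) cube([1803, 33, 136]);
translate([251, 570, 176]) cube([33, 1270, 136]);
translate([2189, 570, 176]) cube([33, 1270, 136]);
translate([443, 486, 312]) cube([80, 1438, 24]);
translate([631, 486, 312]) cube([80, 1438, 24]);
translate([819, 486, 312]) cube([80, 1438, 24]);
translate([1007, 486, 312]) cube([80, 1438, 24]);
translate([1195, 486, 312]) cube([80, 1438, 24]);
translate([1383, 486, 312]) cube([80, 1438, 24]);
translate([1571, 486, 312]) cube([80, 1438, 24]);
translate([1759, 486, 312]) cube([80, 1438, 24]);
translate([1947, 486, 312]) cube([80, 1438, 24]);
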